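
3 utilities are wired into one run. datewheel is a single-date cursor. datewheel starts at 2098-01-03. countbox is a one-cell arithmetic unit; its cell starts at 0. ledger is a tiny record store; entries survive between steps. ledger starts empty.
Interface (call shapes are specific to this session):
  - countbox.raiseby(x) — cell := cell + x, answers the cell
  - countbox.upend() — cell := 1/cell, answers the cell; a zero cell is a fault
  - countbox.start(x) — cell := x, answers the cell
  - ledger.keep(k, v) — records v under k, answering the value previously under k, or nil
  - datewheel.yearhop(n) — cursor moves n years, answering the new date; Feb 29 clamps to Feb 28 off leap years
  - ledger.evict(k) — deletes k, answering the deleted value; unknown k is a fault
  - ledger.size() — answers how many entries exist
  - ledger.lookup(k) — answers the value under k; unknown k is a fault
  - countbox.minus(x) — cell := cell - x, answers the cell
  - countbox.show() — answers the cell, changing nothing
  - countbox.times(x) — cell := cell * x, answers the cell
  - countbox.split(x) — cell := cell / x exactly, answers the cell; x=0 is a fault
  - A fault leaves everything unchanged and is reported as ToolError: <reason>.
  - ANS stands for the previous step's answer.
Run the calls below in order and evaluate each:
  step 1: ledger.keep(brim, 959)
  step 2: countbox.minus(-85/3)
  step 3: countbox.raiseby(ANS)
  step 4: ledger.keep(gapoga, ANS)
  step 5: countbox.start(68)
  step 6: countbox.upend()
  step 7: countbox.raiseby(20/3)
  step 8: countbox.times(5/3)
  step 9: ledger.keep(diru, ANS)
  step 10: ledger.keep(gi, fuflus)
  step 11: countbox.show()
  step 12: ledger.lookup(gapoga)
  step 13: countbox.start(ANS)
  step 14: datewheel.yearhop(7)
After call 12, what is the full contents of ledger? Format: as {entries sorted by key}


Answer: {brim=959, diru=6815/612, gapoga=170/3, gi=fuflus}

Derivation:
I use ledger.keep passing k→brim, v→959, yielding nil.
I use countbox.minus passing x→-85/3, yielding 85/3.
Now I run countbox.raiseby passing x→ANS, which returns 170/3.
I run ledger.keep passing k→gapoga, v→ANS, which returns nil.
I use countbox.start passing x→68: 68.
I use countbox.upend(): 1/68.
Invoking countbox.raiseby passing x→20/3, — result: 1363/204.
Then countbox.times passing x→5/3, giving 6815/612.
Now I run ledger.keep passing k→diru, v→ANS, → nil.
Invoking ledger.keep passing k→gi, v→fuflus, yielding nil.
I invoke countbox.show(), and see 6815/612.
I invoke ledger.lookup passing k→gapoga, — result: 170/3.
Next I call countbox.start passing x→ANS, and see 170/3.
I use datewheel.yearhop passing n→7, — result: 2105-01-03.


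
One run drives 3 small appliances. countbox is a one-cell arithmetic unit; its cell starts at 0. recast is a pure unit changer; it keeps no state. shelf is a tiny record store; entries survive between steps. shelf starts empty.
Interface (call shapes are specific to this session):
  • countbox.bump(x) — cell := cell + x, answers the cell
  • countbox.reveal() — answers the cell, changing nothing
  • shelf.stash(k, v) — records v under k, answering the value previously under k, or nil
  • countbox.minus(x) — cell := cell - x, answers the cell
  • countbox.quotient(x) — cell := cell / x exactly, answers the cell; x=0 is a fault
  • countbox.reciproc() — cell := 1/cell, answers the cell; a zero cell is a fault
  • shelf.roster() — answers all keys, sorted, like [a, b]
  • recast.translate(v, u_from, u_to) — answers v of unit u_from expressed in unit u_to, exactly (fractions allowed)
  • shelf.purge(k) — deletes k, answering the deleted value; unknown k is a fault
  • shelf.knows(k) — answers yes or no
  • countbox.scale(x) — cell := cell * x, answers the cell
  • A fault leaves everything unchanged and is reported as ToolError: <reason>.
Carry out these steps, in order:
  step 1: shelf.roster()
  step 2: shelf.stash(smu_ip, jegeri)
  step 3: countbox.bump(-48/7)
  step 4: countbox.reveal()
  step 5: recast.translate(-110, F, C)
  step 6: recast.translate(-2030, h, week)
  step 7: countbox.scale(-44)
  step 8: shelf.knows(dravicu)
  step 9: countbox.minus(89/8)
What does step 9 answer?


Invoking shelf.roster(), which returns [].
I use shelf.stash with k='smu_ip', v='jegeri', and observe nil.
Invoking countbox.bump with x='-48/7', and observe -48/7.
Next I call countbox.reveal(), — result: -48/7.
Invoking recast.translate with v='-110', u_from='F', u_to='C', — result: -710/9.
I try recast.translate with v='-2030', u_from='h', u_to='week', yielding -145/12.
I call countbox.scale with x='-44', which returns 2112/7.
I use shelf.knows with k='dravicu', — result: no.
I call countbox.minus with x='89/8', and observe 16273/56.

Answer: 16273/56


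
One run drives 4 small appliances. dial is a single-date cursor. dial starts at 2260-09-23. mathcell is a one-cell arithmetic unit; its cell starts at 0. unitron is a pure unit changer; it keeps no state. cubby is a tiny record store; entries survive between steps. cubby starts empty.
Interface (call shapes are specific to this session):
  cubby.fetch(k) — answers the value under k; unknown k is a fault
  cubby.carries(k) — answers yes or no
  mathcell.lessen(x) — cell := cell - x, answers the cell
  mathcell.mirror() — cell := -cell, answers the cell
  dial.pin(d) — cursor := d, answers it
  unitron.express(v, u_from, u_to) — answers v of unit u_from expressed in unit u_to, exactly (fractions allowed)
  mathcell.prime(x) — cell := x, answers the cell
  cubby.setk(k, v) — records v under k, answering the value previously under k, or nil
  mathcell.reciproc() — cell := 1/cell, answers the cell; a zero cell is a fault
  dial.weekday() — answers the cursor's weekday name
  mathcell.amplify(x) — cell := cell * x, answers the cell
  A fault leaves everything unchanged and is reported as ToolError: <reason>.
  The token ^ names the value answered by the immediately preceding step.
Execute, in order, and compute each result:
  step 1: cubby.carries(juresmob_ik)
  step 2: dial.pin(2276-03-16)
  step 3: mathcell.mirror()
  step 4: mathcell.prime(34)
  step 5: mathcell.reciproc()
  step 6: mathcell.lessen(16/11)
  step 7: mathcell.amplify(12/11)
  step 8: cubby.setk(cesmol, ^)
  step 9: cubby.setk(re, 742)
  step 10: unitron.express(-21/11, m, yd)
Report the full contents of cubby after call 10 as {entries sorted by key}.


>> cubby.carries(k=juresmob_ik)
<< no
>> dial.pin(d=2276-03-16)
<< 2276-03-16
>> mathcell.mirror()
<< 0
>> mathcell.prime(x=34)
<< 34
>> mathcell.reciproc()
<< 1/34
>> mathcell.lessen(x=16/11)
<< -533/374
>> mathcell.amplify(x=12/11)
<< -3198/2057
>> cubby.setk(k=cesmol, v=^)
<< nil
>> cubby.setk(k=re, v=742)
<< nil
>> unitron.express(v=-21/11, u_from=m, u_to=yd)
<< -8750/4191

Answer: {cesmol=-3198/2057, re=742}


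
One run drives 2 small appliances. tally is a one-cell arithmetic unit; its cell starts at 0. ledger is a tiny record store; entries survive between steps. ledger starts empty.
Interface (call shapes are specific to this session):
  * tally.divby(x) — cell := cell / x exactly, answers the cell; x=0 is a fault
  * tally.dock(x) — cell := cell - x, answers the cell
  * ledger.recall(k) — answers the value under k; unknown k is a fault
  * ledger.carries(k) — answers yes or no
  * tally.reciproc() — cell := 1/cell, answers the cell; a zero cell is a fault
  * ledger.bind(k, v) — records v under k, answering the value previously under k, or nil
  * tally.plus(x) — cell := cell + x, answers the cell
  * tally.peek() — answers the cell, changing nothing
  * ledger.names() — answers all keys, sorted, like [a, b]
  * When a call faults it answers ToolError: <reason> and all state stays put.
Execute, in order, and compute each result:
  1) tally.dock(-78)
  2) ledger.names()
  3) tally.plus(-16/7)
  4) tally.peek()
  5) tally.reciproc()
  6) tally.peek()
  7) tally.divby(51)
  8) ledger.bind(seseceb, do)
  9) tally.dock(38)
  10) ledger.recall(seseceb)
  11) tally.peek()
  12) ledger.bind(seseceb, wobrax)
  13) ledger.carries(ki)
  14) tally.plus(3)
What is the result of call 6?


Answer: 7/530

Derivation:
% 1. dock(x: -78) -> 78
% 2. names() -> []
% 3. plus(x: -16/7) -> 530/7
% 4. peek() -> 530/7
% 5. reciproc() -> 7/530
% 6. peek() -> 7/530
% 7. divby(x: 51) -> 7/27030
% 8. bind(k: seseceb, v: do) -> nil
% 9. dock(x: 38) -> -1027133/27030
% 10. recall(k: seseceb) -> do
% 11. peek() -> -1027133/27030
% 12. bind(k: seseceb, v: wobrax) -> do
% 13. carries(k: ki) -> no
% 14. plus(x: 3) -> -946043/27030


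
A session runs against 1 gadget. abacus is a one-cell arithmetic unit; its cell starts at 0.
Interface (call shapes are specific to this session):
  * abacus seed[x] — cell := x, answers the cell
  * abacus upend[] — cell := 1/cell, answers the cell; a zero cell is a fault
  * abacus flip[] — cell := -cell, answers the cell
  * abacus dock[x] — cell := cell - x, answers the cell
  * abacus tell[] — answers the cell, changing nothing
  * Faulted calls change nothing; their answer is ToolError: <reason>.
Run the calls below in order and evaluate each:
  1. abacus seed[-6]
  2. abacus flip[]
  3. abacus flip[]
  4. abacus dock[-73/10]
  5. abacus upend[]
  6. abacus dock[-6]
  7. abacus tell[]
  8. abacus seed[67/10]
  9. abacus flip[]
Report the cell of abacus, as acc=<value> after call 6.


;; 1. abacus seed(-6) -> -6
;; 2. abacus flip() -> 6
;; 3. abacus flip() -> -6
;; 4. abacus dock(-73/10) -> 13/10
;; 5. abacus upend() -> 10/13
;; 6. abacus dock(-6) -> 88/13
;; 7. abacus tell() -> 88/13
;; 8. abacus seed(67/10) -> 67/10
;; 9. abacus flip() -> -67/10

Answer: acc=88/13


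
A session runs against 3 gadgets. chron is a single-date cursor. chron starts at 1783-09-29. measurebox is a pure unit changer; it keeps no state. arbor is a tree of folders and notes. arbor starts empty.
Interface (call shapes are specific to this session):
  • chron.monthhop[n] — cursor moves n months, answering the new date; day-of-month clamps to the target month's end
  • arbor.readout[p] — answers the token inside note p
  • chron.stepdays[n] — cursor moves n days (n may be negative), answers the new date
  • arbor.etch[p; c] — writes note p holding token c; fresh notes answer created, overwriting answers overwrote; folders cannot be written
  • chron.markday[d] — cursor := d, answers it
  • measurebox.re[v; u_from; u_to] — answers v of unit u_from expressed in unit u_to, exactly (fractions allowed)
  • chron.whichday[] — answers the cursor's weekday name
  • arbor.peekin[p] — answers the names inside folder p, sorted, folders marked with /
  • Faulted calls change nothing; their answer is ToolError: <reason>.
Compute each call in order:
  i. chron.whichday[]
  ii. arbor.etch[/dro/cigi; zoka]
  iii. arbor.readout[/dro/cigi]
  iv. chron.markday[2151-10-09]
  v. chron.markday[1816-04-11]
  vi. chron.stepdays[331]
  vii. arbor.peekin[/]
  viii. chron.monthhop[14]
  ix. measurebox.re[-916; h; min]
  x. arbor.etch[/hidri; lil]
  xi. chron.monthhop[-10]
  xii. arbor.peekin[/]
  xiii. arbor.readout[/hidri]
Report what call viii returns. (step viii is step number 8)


Invoking chron.whichday, and observe Monday.
I try arbor.etch(p='/dro/cigi', c='zoka'), → ToolError: no parent.
Then arbor.readout(p='/dro/cigi'): ToolError: not found.
Using chron.markday(d='2151-10-09'), which returns 2151-10-09.
Using chron.markday(d='1816-04-11'), giving 1816-04-11.
Using chron.stepdays(n='331'), — result: 1817-03-08.
I run arbor.peekin(p='/'), yielding [].
I invoke chron.monthhop(n='14'): 1818-05-08.
Calling measurebox.re(v='-916', u_from='h', u_to='min'), → -54960.
I try arbor.etch(p='/hidri', c='lil'), yielding created.
I invoke chron.monthhop(n='-10'), and observe 1817-07-08.
I invoke arbor.peekin(p='/'), and see [hidri].
Using arbor.readout(p='/hidri'): lil.

Answer: 1818-05-08


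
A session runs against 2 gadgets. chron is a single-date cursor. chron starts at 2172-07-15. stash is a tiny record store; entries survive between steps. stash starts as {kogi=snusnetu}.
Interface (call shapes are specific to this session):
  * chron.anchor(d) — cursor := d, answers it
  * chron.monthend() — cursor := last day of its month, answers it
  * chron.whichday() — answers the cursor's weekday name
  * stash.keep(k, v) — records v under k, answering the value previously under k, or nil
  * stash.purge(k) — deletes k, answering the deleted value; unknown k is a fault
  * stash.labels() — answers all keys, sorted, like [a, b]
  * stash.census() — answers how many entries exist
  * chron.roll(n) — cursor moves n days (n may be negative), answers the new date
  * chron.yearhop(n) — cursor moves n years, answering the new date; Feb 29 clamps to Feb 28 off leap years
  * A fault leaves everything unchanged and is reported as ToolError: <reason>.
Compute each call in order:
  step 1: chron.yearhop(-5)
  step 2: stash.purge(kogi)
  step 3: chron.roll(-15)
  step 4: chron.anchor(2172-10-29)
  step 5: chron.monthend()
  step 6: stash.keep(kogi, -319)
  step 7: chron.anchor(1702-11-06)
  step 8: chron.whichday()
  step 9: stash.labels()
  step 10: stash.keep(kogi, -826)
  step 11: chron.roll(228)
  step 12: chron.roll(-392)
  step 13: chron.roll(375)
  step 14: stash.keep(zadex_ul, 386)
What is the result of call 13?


>>> chron.yearhop -5
:: 2167-07-15
>>> stash.purge kogi
:: snusnetu
>>> chron.roll -15
:: 2167-06-30
>>> chron.anchor 2172-10-29
:: 2172-10-29
>>> chron.monthend
:: 2172-10-31
>>> stash.keep kogi -319
:: nil
>>> chron.anchor 1702-11-06
:: 1702-11-06
>>> chron.whichday
:: Monday
>>> stash.labels
:: [kogi]
>>> stash.keep kogi -826
:: -319
>>> chron.roll 228
:: 1703-06-22
>>> chron.roll -392
:: 1702-05-26
>>> chron.roll 375
:: 1703-06-05
>>> stash.keep zadex_ul 386
:: nil

Answer: 1703-06-05


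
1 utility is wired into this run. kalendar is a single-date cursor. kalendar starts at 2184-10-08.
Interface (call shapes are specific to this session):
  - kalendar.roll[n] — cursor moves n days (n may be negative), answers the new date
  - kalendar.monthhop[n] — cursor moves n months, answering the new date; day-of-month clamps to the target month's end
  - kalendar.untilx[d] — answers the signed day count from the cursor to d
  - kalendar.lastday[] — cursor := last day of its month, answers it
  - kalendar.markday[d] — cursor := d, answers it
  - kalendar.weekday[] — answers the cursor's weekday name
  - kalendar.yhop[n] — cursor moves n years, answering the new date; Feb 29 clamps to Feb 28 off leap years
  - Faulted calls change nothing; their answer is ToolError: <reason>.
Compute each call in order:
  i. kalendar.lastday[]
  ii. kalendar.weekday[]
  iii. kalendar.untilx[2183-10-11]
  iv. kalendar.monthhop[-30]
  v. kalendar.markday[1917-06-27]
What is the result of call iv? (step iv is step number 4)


Answer: 2182-04-30

Derivation:
% kalendar.lastday
  2184-10-31
% kalendar.weekday
  Sunday
% kalendar.untilx 2183-10-11
  -386
% kalendar.monthhop -30
  2182-04-30
% kalendar.markday 1917-06-27
  1917-06-27


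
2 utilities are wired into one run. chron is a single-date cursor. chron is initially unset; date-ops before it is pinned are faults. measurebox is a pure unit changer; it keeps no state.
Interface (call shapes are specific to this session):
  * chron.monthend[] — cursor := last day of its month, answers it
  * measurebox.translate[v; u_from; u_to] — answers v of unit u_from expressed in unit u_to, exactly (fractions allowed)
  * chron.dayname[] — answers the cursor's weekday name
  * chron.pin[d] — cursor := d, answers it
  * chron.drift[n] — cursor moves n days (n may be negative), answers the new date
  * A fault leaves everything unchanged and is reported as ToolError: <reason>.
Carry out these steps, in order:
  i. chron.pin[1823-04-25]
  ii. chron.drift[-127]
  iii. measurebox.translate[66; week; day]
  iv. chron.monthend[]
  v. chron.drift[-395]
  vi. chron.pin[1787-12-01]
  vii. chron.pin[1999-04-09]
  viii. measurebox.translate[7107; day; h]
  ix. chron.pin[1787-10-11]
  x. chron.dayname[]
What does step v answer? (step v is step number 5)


I try pin on d=1823-04-25, giving 1823-04-25.
Using drift on n=-127, and see 1822-12-19.
Using translate on v=66, u_from=week, u_to=day, and observe 462.
I call monthend, yielding 1822-12-31.
I run drift on n=-395, and see 1821-12-01.
Using pin on d=1787-12-01, and get 1787-12-01.
Now I run pin on d=1999-04-09, giving 1999-04-09.
I run translate on v=7107, u_from=day, u_to=h, and see 170568.
Now I run pin on d=1787-10-11, yielding 1787-10-11.
I invoke dayname, — result: Thursday.

Answer: 1821-12-01


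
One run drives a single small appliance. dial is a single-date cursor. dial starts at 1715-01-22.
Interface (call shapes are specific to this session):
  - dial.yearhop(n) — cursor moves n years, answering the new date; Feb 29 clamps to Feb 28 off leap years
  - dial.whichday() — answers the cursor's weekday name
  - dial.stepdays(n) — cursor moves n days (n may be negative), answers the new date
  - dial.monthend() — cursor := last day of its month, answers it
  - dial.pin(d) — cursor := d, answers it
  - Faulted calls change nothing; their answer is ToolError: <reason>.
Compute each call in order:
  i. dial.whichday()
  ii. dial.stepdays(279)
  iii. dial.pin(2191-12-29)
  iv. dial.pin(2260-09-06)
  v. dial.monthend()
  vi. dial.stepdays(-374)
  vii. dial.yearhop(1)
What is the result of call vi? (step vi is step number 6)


Answer: 2259-09-22

Derivation:
==> whichday()
<== Tuesday
==> stepdays(n: 279)
<== 1715-10-28
==> pin(d: 2191-12-29)
<== 2191-12-29
==> pin(d: 2260-09-06)
<== 2260-09-06
==> monthend()
<== 2260-09-30
==> stepdays(n: -374)
<== 2259-09-22
==> yearhop(n: 1)
<== 2260-09-22


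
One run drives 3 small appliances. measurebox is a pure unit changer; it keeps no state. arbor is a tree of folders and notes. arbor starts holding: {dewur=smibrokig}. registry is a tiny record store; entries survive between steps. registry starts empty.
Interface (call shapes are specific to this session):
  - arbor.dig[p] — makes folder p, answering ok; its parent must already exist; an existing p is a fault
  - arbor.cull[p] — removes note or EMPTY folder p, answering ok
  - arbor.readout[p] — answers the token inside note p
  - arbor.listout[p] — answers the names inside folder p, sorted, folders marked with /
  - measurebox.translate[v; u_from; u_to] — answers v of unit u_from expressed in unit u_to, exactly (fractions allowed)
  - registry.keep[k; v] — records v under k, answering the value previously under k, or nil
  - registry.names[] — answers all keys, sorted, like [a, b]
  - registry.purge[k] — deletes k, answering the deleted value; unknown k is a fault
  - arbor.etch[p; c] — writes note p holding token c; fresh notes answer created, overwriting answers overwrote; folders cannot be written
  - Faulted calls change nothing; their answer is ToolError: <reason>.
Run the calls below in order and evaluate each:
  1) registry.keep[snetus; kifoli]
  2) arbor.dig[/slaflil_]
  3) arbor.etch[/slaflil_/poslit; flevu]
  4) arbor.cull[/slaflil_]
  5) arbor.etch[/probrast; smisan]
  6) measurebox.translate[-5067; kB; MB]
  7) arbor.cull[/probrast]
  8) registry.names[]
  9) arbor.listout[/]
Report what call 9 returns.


Answer: [dewur, slaflil_/]

Derivation:
Do: registry.keep[snetus; kifoli]
See: nil
Do: arbor.dig[/slaflil_]
See: ok
Do: arbor.etch[/slaflil_/poslit; flevu]
See: created
Do: arbor.cull[/slaflil_]
See: ToolError: not empty
Do: arbor.etch[/probrast; smisan]
See: created
Do: measurebox.translate[-5067; kB; MB]
See: -5067/1000
Do: arbor.cull[/probrast]
See: ok
Do: registry.names[]
See: [snetus]
Do: arbor.listout[/]
See: [dewur, slaflil_/]


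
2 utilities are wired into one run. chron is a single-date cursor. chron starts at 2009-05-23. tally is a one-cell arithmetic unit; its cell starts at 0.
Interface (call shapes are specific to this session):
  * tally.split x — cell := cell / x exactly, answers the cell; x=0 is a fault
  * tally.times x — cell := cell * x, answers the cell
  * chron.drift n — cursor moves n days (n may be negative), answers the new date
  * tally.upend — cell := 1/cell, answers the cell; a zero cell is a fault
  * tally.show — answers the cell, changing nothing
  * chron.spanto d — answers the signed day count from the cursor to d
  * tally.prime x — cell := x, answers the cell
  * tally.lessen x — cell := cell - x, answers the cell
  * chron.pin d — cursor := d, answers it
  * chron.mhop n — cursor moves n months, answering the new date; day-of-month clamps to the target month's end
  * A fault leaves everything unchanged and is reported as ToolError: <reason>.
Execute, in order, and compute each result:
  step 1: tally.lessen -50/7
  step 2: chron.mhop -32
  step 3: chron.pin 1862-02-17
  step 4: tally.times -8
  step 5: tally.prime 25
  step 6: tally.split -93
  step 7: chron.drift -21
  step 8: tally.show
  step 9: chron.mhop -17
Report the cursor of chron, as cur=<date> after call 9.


$ tally.lessen -50/7
  50/7
$ chron.mhop -32
  2006-09-23
$ chron.pin 1862-02-17
  1862-02-17
$ tally.times -8
  -400/7
$ tally.prime 25
  25
$ tally.split -93
  -25/93
$ chron.drift -21
  1862-01-27
$ tally.show
  -25/93
$ chron.mhop -17
  1860-08-27

Answer: cur=1860-08-27


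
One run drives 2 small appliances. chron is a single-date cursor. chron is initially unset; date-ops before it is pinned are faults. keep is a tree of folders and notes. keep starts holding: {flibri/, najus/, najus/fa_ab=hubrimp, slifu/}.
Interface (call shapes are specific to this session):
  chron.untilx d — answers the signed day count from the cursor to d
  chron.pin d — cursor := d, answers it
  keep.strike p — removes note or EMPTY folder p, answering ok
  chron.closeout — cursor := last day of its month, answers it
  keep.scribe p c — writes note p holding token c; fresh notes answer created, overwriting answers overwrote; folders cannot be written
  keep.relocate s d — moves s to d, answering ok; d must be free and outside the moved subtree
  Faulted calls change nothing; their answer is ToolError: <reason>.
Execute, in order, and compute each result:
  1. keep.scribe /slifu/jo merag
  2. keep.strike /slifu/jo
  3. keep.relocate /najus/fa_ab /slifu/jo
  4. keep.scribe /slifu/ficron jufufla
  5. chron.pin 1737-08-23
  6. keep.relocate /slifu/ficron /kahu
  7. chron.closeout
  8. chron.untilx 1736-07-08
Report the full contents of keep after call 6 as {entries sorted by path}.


Answer: {flibri/, kahu=jufufla, najus/, slifu/, slifu/jo=hubrimp}

Derivation:
==> keep.scribe(p=/slifu/jo, c=merag)
<== created
==> keep.strike(p=/slifu/jo)
<== ok
==> keep.relocate(s=/najus/fa_ab, d=/slifu/jo)
<== ok
==> keep.scribe(p=/slifu/ficron, c=jufufla)
<== created
==> chron.pin(d=1737-08-23)
<== 1737-08-23
==> keep.relocate(s=/slifu/ficron, d=/kahu)
<== ok
==> chron.closeout()
<== 1737-08-31
==> chron.untilx(d=1736-07-08)
<== -419


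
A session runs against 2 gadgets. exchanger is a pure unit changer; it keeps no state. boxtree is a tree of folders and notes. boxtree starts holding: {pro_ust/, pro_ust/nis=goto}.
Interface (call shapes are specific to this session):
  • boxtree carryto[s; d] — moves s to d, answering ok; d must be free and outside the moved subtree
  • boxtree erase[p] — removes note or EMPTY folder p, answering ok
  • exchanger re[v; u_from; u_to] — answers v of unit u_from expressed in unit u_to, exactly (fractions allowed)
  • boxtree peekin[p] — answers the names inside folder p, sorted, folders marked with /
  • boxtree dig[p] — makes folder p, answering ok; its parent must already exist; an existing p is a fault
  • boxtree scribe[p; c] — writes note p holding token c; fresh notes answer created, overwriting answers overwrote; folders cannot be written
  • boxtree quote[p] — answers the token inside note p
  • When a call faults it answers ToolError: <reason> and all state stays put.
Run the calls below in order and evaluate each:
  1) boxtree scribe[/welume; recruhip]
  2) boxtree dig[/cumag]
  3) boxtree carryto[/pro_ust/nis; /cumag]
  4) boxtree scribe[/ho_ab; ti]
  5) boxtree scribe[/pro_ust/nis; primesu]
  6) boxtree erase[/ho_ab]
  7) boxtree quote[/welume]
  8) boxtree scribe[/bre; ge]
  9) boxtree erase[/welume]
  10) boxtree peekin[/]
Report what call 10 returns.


Now I run boxtree scribe(/welume, recruhip), and get created.
Using boxtree dig(/cumag), yielding ok.
Then boxtree carryto(/pro_ust/nis, /cumag): ToolError: exists.
Invoking boxtree scribe(/ho_ab, ti), giving created.
I use boxtree scribe(/pro_ust/nis, primesu), → overwrote.
I call boxtree erase(/ho_ab), → ok.
I try boxtree quote(/welume), → recruhip.
I invoke boxtree scribe(/bre, ge), — result: created.
I use boxtree erase(/welume), — result: ok.
Now I run boxtree peekin(/), and get [bre, cumag/, pro_ust/].

Answer: [bre, cumag/, pro_ust/]


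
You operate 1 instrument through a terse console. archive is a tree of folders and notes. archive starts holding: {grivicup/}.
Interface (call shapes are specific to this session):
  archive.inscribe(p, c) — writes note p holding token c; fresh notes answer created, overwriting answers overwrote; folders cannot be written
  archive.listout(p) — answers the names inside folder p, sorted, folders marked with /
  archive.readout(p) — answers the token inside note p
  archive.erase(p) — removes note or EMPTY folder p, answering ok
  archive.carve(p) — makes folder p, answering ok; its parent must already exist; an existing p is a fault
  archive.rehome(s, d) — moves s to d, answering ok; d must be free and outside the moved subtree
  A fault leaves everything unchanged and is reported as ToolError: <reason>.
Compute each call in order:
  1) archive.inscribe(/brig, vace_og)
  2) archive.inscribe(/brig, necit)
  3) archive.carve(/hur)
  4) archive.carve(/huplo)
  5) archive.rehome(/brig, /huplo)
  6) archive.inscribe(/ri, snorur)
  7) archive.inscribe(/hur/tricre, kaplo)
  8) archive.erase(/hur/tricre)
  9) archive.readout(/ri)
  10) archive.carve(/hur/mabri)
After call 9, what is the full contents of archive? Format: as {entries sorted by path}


Answer: {brig=necit, grivicup/, huplo/, hur/, ri=snorur}

Derivation:
Act: inscribe[p=/brig; c=vace_og]
Obs: created
Act: inscribe[p=/brig; c=necit]
Obs: overwrote
Act: carve[p=/hur]
Obs: ok
Act: carve[p=/huplo]
Obs: ok
Act: rehome[s=/brig; d=/huplo]
Obs: ToolError: exists
Act: inscribe[p=/ri; c=snorur]
Obs: created
Act: inscribe[p=/hur/tricre; c=kaplo]
Obs: created
Act: erase[p=/hur/tricre]
Obs: ok
Act: readout[p=/ri]
Obs: snorur
Act: carve[p=/hur/mabri]
Obs: ok


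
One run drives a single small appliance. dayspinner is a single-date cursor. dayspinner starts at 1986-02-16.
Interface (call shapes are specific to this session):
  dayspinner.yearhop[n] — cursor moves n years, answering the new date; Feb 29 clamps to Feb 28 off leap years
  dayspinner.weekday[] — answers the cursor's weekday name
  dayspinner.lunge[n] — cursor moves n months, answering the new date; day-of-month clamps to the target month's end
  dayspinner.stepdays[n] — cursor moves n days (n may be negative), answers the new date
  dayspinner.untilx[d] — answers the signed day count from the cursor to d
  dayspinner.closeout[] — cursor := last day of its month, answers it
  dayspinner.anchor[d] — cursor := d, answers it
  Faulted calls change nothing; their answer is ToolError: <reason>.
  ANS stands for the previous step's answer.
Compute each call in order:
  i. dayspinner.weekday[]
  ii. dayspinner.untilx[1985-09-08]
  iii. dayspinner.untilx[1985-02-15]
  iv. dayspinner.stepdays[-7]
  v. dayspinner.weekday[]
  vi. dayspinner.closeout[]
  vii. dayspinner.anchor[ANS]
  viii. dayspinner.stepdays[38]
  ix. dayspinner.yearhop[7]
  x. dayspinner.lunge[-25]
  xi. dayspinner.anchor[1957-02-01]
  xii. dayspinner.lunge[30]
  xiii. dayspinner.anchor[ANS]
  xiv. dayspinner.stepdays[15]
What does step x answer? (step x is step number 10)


Answer: 1991-03-07

Derivation:
-- 1. weekday() ~> Sunday
-- 2. untilx(1985-09-08) ~> -161
-- 3. untilx(1985-02-15) ~> -366
-- 4. stepdays(-7) ~> 1986-02-09
-- 5. weekday() ~> Sunday
-- 6. closeout() ~> 1986-02-28
-- 7. anchor(ANS) ~> 1986-02-28
-- 8. stepdays(38) ~> 1986-04-07
-- 9. yearhop(7) ~> 1993-04-07
-- 10. lunge(-25) ~> 1991-03-07
-- 11. anchor(1957-02-01) ~> 1957-02-01
-- 12. lunge(30) ~> 1959-08-01
-- 13. anchor(ANS) ~> 1959-08-01
-- 14. stepdays(15) ~> 1959-08-16


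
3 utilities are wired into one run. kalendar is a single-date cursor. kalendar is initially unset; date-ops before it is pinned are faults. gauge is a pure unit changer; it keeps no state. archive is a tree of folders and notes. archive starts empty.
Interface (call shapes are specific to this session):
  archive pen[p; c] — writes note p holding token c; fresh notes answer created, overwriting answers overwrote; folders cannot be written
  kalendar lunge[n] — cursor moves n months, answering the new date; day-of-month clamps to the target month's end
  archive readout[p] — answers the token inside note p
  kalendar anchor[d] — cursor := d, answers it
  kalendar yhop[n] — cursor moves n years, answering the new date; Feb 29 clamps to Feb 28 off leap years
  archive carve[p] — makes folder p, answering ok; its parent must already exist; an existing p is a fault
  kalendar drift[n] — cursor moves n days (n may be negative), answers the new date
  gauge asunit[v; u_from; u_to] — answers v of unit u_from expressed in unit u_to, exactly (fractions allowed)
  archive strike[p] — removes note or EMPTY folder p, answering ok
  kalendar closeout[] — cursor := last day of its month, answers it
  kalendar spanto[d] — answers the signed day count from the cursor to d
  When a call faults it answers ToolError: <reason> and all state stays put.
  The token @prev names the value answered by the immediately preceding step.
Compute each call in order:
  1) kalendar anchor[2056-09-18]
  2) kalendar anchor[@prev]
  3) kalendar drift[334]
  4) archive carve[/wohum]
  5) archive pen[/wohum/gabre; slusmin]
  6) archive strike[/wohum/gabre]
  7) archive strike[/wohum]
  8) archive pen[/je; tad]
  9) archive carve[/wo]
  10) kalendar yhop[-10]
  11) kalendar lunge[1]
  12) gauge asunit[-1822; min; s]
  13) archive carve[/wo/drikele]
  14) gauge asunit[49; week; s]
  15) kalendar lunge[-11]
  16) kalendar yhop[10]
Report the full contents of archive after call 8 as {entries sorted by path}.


Answer: {je=tad}

Derivation:
// kalendar anchor(d: 2056-09-18) ~> 2056-09-18
// kalendar anchor(d: @prev) ~> 2056-09-18
// kalendar drift(n: 334) ~> 2057-08-18
// archive carve(p: /wohum) ~> ok
// archive pen(p: /wohum/gabre, c: slusmin) ~> created
// archive strike(p: /wohum/gabre) ~> ok
// archive strike(p: /wohum) ~> ok
// archive pen(p: /je, c: tad) ~> created
// archive carve(p: /wo) ~> ok
// kalendar yhop(n: -10) ~> 2047-08-18
// kalendar lunge(n: 1) ~> 2047-09-18
// gauge asunit(v: -1822, u_from: min, u_to: s) ~> -109320
// archive carve(p: /wo/drikele) ~> ok
// gauge asunit(v: 49, u_from: week, u_to: s) ~> 29635200
// kalendar lunge(n: -11) ~> 2046-10-18
// kalendar yhop(n: 10) ~> 2056-10-18


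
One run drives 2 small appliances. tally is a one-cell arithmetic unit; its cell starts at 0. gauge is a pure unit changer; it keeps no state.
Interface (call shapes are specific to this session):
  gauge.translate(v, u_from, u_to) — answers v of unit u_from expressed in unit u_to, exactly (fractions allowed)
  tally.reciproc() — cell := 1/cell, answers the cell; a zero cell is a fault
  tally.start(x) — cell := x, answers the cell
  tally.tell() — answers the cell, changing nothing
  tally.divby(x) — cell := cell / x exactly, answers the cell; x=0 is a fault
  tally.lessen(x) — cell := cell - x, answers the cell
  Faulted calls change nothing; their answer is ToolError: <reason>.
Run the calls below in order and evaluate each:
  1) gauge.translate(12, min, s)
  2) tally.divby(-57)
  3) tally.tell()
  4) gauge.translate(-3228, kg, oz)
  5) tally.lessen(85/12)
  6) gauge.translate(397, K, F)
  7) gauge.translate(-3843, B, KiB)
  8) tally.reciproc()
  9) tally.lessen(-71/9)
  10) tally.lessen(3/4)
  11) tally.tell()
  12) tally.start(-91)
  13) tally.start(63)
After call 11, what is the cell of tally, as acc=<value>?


Answer: acc=21413/3060

Derivation:
// 1. gauge.translate(v→12, u_from→min, u_to→s) -> 720
// 2. tally.divby(x→-57) -> 0
// 3. tally.tell() -> 0
// 4. gauge.translate(v→-3228, u_from→kg, u_to→oz) -> -5164800000000/45359237
// 5. tally.lessen(x→85/12) -> -85/12
// 6. gauge.translate(v→397, u_from→K, u_to→F) -> 25493/100
// 7. gauge.translate(v→-3843, u_from→B, u_to→KiB) -> -3843/1024
// 8. tally.reciproc() -> -12/85
// 9. tally.lessen(x→-71/9) -> 5927/765
// 10. tally.lessen(x→3/4) -> 21413/3060
// 11. tally.tell() -> 21413/3060
// 12. tally.start(x→-91) -> -91
// 13. tally.start(x→63) -> 63


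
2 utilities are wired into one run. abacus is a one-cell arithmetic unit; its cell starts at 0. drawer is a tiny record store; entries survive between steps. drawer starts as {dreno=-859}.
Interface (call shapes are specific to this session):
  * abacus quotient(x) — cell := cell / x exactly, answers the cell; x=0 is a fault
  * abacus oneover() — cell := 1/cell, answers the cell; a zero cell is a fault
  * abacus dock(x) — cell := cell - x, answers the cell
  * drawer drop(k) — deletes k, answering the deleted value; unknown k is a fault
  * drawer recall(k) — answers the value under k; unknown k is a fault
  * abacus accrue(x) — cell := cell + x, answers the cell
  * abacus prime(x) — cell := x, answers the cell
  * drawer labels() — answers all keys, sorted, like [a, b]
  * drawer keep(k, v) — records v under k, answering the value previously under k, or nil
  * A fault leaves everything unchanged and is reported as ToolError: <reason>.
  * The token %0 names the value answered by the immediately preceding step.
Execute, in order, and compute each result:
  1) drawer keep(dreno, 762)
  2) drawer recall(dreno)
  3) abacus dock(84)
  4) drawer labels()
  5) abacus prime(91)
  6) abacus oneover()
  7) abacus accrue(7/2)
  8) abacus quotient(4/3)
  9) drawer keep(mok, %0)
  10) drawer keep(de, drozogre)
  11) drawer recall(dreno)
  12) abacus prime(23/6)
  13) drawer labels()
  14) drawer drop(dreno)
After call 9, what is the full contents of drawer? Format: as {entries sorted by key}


> drawer keep dreno 762
:: -859
> drawer recall dreno
:: 762
> abacus dock 84
:: -84
> drawer labels
:: [dreno]
> abacus prime 91
:: 91
> abacus oneover
:: 1/91
> abacus accrue 7/2
:: 639/182
> abacus quotient 4/3
:: 1917/728
> drawer keep mok %0
:: nil
> drawer keep de drozogre
:: nil
> drawer recall dreno
:: 762
> abacus prime 23/6
:: 23/6
> drawer labels
:: [de, dreno, mok]
> drawer drop dreno
:: 762

Answer: {dreno=762, mok=1917/728}


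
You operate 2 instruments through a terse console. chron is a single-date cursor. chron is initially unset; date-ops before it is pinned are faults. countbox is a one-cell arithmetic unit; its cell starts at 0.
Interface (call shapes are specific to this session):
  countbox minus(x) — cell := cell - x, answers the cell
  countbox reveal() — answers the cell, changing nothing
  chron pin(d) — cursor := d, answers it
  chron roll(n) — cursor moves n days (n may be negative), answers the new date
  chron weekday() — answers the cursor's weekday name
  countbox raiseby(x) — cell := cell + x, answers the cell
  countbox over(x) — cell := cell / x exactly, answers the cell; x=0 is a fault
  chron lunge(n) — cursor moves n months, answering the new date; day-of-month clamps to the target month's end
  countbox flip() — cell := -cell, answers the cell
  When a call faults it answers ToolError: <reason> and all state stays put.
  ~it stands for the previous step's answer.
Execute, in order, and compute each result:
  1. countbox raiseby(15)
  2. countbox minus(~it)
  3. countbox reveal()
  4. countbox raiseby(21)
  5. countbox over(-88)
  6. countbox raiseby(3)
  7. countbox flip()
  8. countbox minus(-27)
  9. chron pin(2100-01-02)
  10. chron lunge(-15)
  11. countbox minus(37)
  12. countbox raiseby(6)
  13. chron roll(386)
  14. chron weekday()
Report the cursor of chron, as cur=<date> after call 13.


-> countbox raiseby(x='15')
<- 15
-> countbox minus(x='~it')
<- 0
-> countbox reveal()
<- 0
-> countbox raiseby(x='21')
<- 21
-> countbox over(x='-88')
<- -21/88
-> countbox raiseby(x='3')
<- 243/88
-> countbox flip()
<- -243/88
-> countbox minus(x='-27')
<- 2133/88
-> chron pin(d='2100-01-02')
<- 2100-01-02
-> chron lunge(n='-15')
<- 2098-10-02
-> countbox minus(x='37')
<- -1123/88
-> countbox raiseby(x='6')
<- -595/88
-> chron roll(n='386')
<- 2099-10-23
-> chron weekday()
<- Friday

Answer: cur=2099-10-23


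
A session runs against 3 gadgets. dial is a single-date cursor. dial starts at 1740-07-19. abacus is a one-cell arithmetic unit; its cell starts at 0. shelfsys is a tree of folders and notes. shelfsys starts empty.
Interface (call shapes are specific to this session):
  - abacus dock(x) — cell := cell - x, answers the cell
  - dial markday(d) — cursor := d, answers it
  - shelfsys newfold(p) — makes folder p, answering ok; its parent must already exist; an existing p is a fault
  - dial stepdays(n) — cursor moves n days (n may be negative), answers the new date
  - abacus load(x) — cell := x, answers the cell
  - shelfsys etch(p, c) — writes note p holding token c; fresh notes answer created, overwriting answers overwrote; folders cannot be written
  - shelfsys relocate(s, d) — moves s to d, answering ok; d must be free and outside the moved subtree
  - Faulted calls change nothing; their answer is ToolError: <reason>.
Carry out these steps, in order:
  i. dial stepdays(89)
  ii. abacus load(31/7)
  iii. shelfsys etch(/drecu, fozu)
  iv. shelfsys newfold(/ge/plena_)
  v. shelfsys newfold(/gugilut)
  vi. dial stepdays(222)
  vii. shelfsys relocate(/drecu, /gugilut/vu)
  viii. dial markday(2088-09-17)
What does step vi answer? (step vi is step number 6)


Do: dial stepdays[n: 89]
See: 1740-10-16
Do: abacus load[x: 31/7]
See: 31/7
Do: shelfsys etch[p: /drecu; c: fozu]
See: created
Do: shelfsys newfold[p: /ge/plena_]
See: ToolError: no parent
Do: shelfsys newfold[p: /gugilut]
See: ok
Do: dial stepdays[n: 222]
See: 1741-05-26
Do: shelfsys relocate[s: /drecu; d: /gugilut/vu]
See: ok
Do: dial markday[d: 2088-09-17]
See: 2088-09-17

Answer: 1741-05-26


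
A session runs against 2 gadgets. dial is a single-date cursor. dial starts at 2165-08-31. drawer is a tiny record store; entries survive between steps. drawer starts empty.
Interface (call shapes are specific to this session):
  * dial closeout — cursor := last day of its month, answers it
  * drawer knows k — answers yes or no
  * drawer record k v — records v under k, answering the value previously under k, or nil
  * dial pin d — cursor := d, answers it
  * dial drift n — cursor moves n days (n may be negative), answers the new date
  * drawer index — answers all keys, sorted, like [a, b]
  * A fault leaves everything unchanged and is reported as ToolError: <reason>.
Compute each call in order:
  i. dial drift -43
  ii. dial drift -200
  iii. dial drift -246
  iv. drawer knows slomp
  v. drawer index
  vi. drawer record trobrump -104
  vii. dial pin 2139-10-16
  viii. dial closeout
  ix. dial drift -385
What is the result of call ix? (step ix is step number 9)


Answer: 2138-10-11

Derivation:
> dial drift -43
  2165-07-19
> dial drift -200
  2164-12-31
> dial drift -246
  2164-04-29
> drawer knows slomp
  no
> drawer index
  []
> drawer record trobrump -104
  nil
> dial pin 2139-10-16
  2139-10-16
> dial closeout
  2139-10-31
> dial drift -385
  2138-10-11


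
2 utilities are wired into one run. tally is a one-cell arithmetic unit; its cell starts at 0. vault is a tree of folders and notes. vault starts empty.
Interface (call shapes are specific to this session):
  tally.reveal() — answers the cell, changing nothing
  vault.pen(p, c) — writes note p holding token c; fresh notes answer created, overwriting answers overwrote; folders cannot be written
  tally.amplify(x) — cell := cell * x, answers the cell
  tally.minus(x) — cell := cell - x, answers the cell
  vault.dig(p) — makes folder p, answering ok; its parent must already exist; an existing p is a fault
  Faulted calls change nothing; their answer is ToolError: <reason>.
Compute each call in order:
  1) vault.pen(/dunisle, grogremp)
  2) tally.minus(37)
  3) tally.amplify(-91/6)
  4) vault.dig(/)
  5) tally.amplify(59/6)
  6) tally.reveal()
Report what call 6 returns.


Answer: 198653/36

Derivation:
CALL pen[p=/dunisle; c=grogremp]
RET  created
CALL minus[x=37]
RET  -37
CALL amplify[x=-91/6]
RET  3367/6
CALL dig[p=/]
RET  ToolError: exists
CALL amplify[x=59/6]
RET  198653/36
CALL reveal[]
RET  198653/36
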